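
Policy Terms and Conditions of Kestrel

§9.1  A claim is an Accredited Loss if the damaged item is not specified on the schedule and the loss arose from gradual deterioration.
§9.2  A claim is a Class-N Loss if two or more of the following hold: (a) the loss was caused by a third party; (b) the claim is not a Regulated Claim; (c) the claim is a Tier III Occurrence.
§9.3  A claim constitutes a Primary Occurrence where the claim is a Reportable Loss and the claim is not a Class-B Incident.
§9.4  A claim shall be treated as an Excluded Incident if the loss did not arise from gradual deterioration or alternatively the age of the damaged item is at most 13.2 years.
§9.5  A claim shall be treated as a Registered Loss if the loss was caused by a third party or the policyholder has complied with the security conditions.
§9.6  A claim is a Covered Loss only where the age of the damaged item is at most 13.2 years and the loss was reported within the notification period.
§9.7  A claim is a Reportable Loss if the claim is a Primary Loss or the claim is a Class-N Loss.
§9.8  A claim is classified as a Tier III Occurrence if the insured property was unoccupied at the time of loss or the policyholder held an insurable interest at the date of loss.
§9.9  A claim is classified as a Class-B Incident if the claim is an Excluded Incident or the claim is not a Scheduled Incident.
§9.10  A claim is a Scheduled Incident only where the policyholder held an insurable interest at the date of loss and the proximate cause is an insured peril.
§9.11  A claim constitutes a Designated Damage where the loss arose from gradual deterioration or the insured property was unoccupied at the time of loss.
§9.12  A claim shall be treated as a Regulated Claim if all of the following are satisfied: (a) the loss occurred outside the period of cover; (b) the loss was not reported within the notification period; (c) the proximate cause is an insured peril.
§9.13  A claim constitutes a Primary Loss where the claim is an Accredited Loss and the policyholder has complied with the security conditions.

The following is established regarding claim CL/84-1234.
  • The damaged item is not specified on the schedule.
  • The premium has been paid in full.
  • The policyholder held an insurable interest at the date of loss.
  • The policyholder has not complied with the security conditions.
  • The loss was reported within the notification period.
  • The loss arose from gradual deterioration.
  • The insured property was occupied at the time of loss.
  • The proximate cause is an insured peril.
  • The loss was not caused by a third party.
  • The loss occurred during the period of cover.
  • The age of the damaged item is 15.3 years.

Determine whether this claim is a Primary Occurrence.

§9.1 — Accredited Loss: [the damaged item is not specified on the schedule? yes] AND [the loss arose from gradual deterioration? yes] → satisfied.
§9.13 — Primary Loss: [Accredited Loss (§9.1)? yes] AND [the policyholder has complied with the security conditions? no] → not satisfied.
§9.12 — Regulated Claim: [the loss occurred outside the period of cover? no] AND [the loss was not reported within the notification period? no] AND [the proximate cause is an insured peril? yes] → not satisfied.
§9.8 — Tier III Occurrence: [the insured property was unoccupied at the time of loss? no] OR [the policyholder held an insurable interest at the date of loss? yes] → satisfied.
§9.2 — Class-N Loss: the loss was caused by a third party? no; not a Regulated Claim (§9.12)? yes; Tier III Occurrence (§9.8)? yes — 2 of 3 hold (need ≥2) → satisfied.
§9.7 — Reportable Loss: [Primary Loss (§9.13)? no] OR [Class-N Loss (§9.2)? yes] → satisfied.
§9.4 — Excluded Incident: [the loss did not arise from gradual deterioration? no] OR [age of the damaged item: 15.3 years ≤ 13.2 years? no] → not satisfied.
§9.10 — Scheduled Incident: [the policyholder held an insurable interest at the date of loss? yes] AND [the proximate cause is an insured peril? yes] → satisfied.
§9.9 — Class-B Incident: [Excluded Incident (§9.4)? no] OR [not a Scheduled Incident (§9.10)? no] → not satisfied.
§9.3 — Primary Occurrence: [Reportable Loss (§9.7)? yes] AND [not a Class-B Incident (§9.9)? yes] → satisfied.

Yes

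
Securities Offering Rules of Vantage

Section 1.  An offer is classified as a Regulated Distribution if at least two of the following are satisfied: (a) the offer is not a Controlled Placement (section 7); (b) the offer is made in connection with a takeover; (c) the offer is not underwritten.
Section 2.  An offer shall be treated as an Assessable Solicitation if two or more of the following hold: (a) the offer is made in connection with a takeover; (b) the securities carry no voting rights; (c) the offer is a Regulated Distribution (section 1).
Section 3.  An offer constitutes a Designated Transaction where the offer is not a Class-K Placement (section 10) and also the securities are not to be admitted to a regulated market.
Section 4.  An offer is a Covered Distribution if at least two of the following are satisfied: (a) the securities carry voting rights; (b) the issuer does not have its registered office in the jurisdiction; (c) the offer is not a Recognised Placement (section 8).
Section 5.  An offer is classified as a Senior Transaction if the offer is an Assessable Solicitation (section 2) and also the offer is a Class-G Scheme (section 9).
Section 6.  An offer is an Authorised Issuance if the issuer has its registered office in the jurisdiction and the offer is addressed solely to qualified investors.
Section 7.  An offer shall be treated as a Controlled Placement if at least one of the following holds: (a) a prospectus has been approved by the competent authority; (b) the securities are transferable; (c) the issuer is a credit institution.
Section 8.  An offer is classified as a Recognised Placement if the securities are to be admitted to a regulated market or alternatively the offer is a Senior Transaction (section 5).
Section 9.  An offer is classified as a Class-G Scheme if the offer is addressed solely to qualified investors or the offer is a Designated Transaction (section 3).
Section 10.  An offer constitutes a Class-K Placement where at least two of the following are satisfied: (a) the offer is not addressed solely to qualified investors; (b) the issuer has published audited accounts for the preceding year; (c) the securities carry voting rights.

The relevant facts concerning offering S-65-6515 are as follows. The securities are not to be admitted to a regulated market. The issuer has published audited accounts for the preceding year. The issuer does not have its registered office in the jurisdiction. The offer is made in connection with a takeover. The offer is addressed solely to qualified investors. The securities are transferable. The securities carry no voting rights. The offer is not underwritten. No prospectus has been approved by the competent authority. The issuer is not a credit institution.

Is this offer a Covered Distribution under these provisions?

No

section 7 — Controlled Placement: [a prospectus has been approved by the competent authority? no] OR [the securities are transferable? yes] OR [the issuer is a credit institution? no] → satisfied.
section 1 — Regulated Distribution: not a Controlled Placement (section 7)? no; the offer is made in connection with a takeover? yes; the offer is not underwritten? yes — 2 of 3 hold (need ≥2) → satisfied.
section 2 — Assessable Solicitation: the offer is made in connection with a takeover? yes; the securities carry no voting rights? yes; Regulated Distribution (section 1)? yes — 3 of 3 hold (need ≥2) → satisfied.
section 10 — Class-K Placement: the offer is not addressed solely to qualified investors? no; the issuer has published audited accounts for the preceding year? yes; the securities carry voting rights? no — 1 of 3 hold (need ≥2) → not satisfied.
section 3 — Designated Transaction: [not a Class-K Placement (section 10)? yes] AND [the securities are not to be admitted to a regulated market? yes] → satisfied.
section 9 — Class-G Scheme: [the offer is addressed solely to qualified investors? yes] OR [Designated Transaction (section 3)? yes] → satisfied.
section 5 — Senior Transaction: [Assessable Solicitation (section 2)? yes] AND [Class-G Scheme (section 9)? yes] → satisfied.
section 8 — Recognised Placement: [the securities are to be admitted to a regulated market? no] OR [Senior Transaction (section 5)? yes] → satisfied.
section 4 — Covered Distribution: the securities carry voting rights? no; the issuer does not have its registered office in the jurisdiction? yes; not a Recognised Placement (section 8)? no — 1 of 3 hold (need ≥2) → not satisfied.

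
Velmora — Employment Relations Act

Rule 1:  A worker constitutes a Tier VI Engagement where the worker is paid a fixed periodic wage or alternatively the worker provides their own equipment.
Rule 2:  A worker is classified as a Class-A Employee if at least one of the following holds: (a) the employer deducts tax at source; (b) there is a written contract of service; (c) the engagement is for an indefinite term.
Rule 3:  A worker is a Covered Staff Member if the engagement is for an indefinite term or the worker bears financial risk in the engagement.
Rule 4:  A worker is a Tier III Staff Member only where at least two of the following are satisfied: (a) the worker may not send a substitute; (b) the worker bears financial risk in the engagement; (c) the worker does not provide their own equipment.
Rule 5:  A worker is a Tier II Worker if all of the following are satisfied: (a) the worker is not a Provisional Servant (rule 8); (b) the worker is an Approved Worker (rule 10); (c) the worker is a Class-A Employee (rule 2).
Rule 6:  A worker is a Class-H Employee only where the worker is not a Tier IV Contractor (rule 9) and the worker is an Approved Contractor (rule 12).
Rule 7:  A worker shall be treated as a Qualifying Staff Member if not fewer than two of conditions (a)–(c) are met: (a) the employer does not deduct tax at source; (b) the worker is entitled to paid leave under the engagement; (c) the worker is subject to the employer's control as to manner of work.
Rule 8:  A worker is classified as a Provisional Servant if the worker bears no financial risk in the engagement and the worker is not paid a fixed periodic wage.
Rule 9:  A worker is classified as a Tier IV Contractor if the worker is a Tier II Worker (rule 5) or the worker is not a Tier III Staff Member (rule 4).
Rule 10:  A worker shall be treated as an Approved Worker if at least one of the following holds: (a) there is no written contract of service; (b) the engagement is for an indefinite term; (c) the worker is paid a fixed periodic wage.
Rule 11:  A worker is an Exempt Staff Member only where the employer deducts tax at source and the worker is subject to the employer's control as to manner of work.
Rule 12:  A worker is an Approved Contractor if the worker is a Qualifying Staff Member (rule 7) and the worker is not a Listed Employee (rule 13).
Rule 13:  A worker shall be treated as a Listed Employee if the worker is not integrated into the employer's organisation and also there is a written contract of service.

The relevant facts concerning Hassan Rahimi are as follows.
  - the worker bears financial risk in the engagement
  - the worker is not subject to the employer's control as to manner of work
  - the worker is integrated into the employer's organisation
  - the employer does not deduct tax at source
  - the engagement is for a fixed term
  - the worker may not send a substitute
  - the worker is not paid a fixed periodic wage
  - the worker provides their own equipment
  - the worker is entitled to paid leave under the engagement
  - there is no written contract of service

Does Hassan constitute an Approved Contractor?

rule 7 — Qualifying Staff Member: the employer does not deduct tax at source? yes; the worker is entitled to paid leave under the engagement? yes; the worker is subject to the employer's control as to manner of work? no — 2 of 3 hold (need ≥2) → satisfied.
rule 13 — Listed Employee: [the worker is not integrated into the employer's organisation? no] AND [there is a written contract of service? no] → not satisfied.
rule 12 — Approved Contractor: [Qualifying Staff Member (rule 7)? yes] AND [not a Listed Employee (rule 13)? yes] → satisfied.

Yes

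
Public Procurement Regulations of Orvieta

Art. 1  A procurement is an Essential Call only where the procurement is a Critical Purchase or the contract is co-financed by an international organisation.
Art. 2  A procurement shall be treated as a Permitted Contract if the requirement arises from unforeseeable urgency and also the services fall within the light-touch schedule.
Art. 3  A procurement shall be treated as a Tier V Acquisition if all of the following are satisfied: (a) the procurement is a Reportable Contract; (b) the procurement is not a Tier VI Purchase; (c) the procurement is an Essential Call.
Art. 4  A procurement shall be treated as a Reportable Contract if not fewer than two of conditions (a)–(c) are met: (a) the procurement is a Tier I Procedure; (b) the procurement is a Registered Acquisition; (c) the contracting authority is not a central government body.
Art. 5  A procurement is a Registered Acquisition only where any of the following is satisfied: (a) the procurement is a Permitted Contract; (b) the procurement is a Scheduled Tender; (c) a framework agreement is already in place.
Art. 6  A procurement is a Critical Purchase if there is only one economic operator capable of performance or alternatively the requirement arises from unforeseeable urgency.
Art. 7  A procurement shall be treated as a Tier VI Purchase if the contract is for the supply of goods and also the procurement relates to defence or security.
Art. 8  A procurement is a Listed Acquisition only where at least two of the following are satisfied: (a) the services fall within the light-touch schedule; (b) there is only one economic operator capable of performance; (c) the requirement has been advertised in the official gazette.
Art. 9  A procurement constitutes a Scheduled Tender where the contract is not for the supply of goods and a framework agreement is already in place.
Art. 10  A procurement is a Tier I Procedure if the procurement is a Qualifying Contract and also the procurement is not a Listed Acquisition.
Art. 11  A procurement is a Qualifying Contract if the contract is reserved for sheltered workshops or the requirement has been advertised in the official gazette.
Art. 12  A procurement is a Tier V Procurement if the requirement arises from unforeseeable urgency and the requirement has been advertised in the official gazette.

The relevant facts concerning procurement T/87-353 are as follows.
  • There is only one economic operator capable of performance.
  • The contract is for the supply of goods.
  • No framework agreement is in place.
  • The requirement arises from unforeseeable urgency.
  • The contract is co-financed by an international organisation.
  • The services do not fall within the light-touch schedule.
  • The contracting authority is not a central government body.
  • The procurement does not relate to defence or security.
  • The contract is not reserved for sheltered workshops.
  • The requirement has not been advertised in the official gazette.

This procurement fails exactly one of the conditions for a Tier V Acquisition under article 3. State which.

Under article 11: the contract is reserved for sheltered workshops? no; or the requirement has been advertised in the official gazette? no. So the procurement is not a Qualifying Contract.
Under article 8: the services fall within the light-touch schedule? no; there is only one economic operator capable of performance? yes; the requirement has been advertised in the official gazette? no — 1 of 3 hold (need ≥2) → not satisfied.
Under article 10: Qualifying Contract (article 11)? no; and not a Listed Acquisition (article 8)? yes. So the procurement is not a Tier I Procedure.
Under article 2: the requirement arises from unforeseeable urgency? yes; and the services fall within the light-touch schedule? no. So the procurement is not a Permitted Contract.
Under article 9: the contract is not for the supply of goods? no; and a framework agreement is already in place? no. So the procurement is not a Scheduled Tender.
Under article 5: Permitted Contract (article 2)? no; or Scheduled Tender (article 9)? no; or a framework agreement is already in place? no. So the procurement is not a Registered Acquisition.
Under article 4: Tier I Procedure (article 10)? no; Registered Acquisition (article 5)? no; the contracting authority is not a central government body? yes — 1 of 3 hold (need ≥2) → not satisfied.
Under article 7: the contract is for the supply of goods? yes; and the procurement relates to defence or security? no. So the procurement is not a Tier VI Purchase.
Under article 6: there is only one economic operator capable of performance? yes; or the requirement arises from unforeseeable urgency? yes. So the procurement is a Critical Purchase.
Under article 1: Critical Purchase (article 6)? yes; or the contract is co-financed by an international organisation? yes. So the procurement is an Essential Call.
Under article 3: Reportable Contract (article 4)? no; and not a Tier VI Purchase (article 7)? yes; and Essential Call (article 1)? yes. So the procurement is not a Tier V Acquisition.

Reportable Contract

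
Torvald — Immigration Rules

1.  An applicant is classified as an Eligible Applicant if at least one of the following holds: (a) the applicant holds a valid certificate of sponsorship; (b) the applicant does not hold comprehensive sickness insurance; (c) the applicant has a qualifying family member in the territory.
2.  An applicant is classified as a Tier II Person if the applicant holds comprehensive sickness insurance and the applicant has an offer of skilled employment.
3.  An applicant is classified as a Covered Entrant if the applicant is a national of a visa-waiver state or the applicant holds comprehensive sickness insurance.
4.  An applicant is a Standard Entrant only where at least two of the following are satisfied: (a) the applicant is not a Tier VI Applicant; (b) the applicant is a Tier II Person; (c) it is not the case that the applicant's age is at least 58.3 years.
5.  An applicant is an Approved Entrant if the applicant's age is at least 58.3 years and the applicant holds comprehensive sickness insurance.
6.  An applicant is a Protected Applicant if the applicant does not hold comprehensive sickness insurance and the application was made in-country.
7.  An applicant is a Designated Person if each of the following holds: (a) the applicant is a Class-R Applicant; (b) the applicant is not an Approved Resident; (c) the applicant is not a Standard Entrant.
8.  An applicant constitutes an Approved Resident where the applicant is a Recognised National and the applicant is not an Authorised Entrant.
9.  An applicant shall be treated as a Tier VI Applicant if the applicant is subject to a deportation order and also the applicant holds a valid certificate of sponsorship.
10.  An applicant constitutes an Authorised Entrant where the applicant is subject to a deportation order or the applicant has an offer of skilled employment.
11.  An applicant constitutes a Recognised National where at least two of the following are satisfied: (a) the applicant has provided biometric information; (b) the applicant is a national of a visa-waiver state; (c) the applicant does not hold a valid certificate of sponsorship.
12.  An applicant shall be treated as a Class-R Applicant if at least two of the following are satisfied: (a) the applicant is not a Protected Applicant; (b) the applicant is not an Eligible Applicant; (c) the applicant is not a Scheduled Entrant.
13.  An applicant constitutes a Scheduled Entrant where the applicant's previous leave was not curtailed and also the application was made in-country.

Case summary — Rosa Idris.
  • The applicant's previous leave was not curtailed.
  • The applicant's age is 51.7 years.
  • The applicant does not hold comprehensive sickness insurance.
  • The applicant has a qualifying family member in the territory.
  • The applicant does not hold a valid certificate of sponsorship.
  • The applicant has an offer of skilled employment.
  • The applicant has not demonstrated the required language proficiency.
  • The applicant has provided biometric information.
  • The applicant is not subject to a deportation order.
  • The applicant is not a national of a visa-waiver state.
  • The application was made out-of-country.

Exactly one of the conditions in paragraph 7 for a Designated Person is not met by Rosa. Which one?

paragraph 6 — Protected Applicant: [the applicant does not hold comprehensive sickness insurance? yes] AND [the application was made in-country? no] → not satisfied.
paragraph 1 — Eligible Applicant: [the applicant holds a valid certificate of sponsorship? no] OR [the applicant does not hold comprehensive sickness insurance? yes] OR [the applicant has a qualifying family member in the territory? yes] → satisfied.
paragraph 13 — Scheduled Entrant: [the applicant's previous leave was not curtailed? yes] AND [the application was made in-country? no] → not satisfied.
paragraph 12 — Class-R Applicant: not a Protected Applicant (paragraph 6)? yes; not an Eligible Applicant (paragraph 1)? no; not a Scheduled Entrant (paragraph 13)? yes — 2 of 3 hold (need ≥2) → satisfied.
paragraph 11 — Recognised National: the applicant has provided biometric information? yes; the applicant is a national of a visa-waiver state? no; the applicant does not hold a valid certificate of sponsorship? yes — 2 of 3 hold (need ≥2) → satisfied.
paragraph 10 — Authorised Entrant: [the applicant is subject to a deportation order? no] OR [the applicant has an offer of skilled employment? yes] → satisfied.
paragraph 8 — Approved Resident: [Recognised National (paragraph 11)? yes] AND [not an Authorised Entrant (paragraph 10)? no] → not satisfied.
paragraph 9 — Tier VI Applicant: [the applicant is subject to a deportation order? no] AND [the applicant holds a valid certificate of sponsorship? no] → not satisfied.
paragraph 2 — Tier II Person: [the applicant holds comprehensive sickness insurance? no] AND [the applicant has an offer of skilled employment? yes] → not satisfied.
paragraph 4 — Standard Entrant: not a Tier VI Applicant (paragraph 9)? yes; Tier II Person (paragraph 2)? no; applicant's age: 51.7 years ≥ 58.3 years? no, so negated condition yes — 2 of 3 hold (need ≥2) → satisfied.
paragraph 7 — Designated Person: [Class-R Applicant (paragraph 12)? yes] AND [not an Approved Resident (paragraph 8)? yes] AND [not a Standard Entrant (paragraph 4)? no] → not satisfied.

Standard Entrant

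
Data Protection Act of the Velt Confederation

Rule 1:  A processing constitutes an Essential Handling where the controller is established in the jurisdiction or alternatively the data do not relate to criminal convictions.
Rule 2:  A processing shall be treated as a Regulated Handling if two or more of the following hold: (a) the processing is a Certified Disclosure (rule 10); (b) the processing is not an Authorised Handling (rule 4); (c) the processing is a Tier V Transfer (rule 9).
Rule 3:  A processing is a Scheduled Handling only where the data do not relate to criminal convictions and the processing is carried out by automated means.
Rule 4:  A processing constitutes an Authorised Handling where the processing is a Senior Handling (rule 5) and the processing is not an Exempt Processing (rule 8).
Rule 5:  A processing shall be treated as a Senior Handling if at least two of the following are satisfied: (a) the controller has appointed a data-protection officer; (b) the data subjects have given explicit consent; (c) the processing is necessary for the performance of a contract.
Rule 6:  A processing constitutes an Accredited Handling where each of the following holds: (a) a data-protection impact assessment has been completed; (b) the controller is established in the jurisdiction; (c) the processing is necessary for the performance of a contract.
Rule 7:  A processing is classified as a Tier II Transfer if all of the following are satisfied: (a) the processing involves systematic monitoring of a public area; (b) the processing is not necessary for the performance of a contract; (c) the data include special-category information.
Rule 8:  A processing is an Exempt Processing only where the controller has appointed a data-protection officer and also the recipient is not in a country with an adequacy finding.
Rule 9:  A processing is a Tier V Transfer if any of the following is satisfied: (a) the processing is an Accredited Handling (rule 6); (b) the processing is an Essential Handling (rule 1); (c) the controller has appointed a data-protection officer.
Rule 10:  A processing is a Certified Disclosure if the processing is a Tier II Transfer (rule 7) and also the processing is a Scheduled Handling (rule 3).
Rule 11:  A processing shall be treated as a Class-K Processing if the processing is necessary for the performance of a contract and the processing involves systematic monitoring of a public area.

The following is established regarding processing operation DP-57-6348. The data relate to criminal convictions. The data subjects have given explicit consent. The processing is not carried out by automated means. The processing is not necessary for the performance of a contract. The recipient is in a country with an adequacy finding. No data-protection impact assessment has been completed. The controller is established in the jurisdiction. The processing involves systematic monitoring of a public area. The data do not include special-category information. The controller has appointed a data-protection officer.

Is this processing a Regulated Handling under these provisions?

rule 7 — Tier II Transfer: [the processing involves systematic monitoring of a public area? yes] AND [the processing is not necessary for the performance of a contract? yes] AND [the data include special-category information? no] → not satisfied.
rule 3 — Scheduled Handling: [the data do not relate to criminal convictions? no] AND [the processing is carried out by automated means? no] → not satisfied.
rule 10 — Certified Disclosure: [Tier II Transfer (rule 7)? no] AND [Scheduled Handling (rule 3)? no] → not satisfied.
rule 5 — Senior Handling: the controller has appointed a data-protection officer? yes; the data subjects have given explicit consent? yes; the processing is necessary for the performance of a contract? no — 2 of 3 hold (need ≥2) → satisfied.
rule 8 — Exempt Processing: [the controller has appointed a data-protection officer? yes] AND [the recipient is not in a country with an adequacy finding? no] → not satisfied.
rule 4 — Authorised Handling: [Senior Handling (rule 5)? yes] AND [not an Exempt Processing (rule 8)? yes] → satisfied.
rule 6 — Accredited Handling: [a data-protection impact assessment has been completed? no] AND [the controller is established in the jurisdiction? yes] AND [the processing is necessary for the performance of a contract? no] → not satisfied.
rule 1 — Essential Handling: [the controller is established in the jurisdiction? yes] OR [the data do not relate to criminal convictions? no] → satisfied.
rule 9 — Tier V Transfer: [Accredited Handling (rule 6)? no] OR [Essential Handling (rule 1)? yes] OR [the controller has appointed a data-protection officer? yes] → satisfied.
rule 2 — Regulated Handling: Certified Disclosure (rule 10)? no; not an Authorised Handling (rule 4)? no; Tier V Transfer (rule 9)? yes — 1 of 3 hold (need ≥2) → not satisfied.

No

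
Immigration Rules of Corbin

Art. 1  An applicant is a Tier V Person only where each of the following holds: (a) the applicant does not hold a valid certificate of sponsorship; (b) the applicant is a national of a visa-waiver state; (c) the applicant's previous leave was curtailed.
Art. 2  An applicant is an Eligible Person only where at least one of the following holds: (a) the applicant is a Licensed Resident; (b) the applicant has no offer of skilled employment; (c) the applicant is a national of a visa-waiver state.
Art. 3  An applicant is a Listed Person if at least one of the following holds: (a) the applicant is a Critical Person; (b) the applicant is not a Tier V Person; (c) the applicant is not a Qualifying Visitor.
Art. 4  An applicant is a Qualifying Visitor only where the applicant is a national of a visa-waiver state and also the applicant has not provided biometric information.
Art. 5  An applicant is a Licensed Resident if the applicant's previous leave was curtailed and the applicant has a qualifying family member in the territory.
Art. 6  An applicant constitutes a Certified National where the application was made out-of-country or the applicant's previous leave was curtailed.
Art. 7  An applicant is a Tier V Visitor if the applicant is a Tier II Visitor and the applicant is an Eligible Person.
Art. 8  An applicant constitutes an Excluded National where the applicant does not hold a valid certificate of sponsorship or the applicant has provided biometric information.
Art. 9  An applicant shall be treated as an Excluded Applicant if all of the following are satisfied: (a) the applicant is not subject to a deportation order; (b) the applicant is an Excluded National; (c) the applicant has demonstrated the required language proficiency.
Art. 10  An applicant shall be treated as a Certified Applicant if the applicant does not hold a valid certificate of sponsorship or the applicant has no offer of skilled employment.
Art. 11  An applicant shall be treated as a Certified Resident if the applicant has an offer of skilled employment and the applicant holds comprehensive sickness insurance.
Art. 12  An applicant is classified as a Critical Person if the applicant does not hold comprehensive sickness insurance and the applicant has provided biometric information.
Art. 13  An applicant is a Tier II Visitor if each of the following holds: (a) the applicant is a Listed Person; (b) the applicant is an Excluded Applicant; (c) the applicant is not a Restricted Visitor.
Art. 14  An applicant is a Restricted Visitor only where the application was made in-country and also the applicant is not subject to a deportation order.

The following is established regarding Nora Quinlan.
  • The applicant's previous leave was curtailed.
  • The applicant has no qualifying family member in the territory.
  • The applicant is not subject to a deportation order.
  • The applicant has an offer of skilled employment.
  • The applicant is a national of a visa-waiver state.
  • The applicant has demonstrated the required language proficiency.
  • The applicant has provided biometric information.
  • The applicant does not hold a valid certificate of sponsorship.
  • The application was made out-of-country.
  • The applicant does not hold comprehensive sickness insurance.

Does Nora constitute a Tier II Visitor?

Yes

article 12 — Critical Person: [the applicant does not hold comprehensive sickness insurance? yes] AND [the applicant has provided biometric information? yes] → satisfied.
article 1 — Tier V Person: [the applicant does not hold a valid certificate of sponsorship? yes] AND [the applicant is a national of a visa-waiver state? yes] AND [the applicant's previous leave was curtailed? yes] → satisfied.
article 4 — Qualifying Visitor: [the applicant is a national of a visa-waiver state? yes] AND [the applicant has not provided biometric information? no] → not satisfied.
article 3 — Listed Person: [Critical Person (article 12)? yes] OR [not a Tier V Person (article 1)? no] OR [not a Qualifying Visitor (article 4)? yes] → satisfied.
article 8 — Excluded National: [the applicant does not hold a valid certificate of sponsorship? yes] OR [the applicant has provided biometric information? yes] → satisfied.
article 9 — Excluded Applicant: [the applicant is not subject to a deportation order? yes] AND [Excluded National (article 8)? yes] AND [the applicant has demonstrated the required language proficiency? yes] → satisfied.
article 14 — Restricted Visitor: [the application was made in-country? no] AND [the applicant is not subject to a deportation order? yes] → not satisfied.
article 13 — Tier II Visitor: [Listed Person (article 3)? yes] AND [Excluded Applicant (article 9)? yes] AND [not a Restricted Visitor (article 14)? yes] → satisfied.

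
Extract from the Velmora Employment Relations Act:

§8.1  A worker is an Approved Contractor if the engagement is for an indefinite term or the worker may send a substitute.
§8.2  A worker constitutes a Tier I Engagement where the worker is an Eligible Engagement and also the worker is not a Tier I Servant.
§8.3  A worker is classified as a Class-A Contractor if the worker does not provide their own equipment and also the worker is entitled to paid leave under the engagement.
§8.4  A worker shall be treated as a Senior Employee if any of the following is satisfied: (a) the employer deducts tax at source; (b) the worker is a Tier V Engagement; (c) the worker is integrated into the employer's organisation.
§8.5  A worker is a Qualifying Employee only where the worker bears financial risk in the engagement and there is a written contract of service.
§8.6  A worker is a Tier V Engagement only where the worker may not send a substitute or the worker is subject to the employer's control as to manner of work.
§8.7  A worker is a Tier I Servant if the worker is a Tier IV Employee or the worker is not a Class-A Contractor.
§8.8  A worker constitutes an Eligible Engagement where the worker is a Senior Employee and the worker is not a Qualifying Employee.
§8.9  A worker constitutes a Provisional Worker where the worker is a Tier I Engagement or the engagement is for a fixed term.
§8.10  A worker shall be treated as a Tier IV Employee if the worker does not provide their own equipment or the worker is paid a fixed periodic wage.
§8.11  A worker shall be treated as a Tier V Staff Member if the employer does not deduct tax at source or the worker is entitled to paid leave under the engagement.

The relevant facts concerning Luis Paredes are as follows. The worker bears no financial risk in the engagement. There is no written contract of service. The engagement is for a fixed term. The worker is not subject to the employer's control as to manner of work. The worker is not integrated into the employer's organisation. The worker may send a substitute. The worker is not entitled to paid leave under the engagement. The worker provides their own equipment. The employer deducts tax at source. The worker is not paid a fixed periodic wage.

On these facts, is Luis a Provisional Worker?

Yes

Under §8.6: the worker may not send a substitute? no; or the worker is subject to the employer's control as to manner of work? no. So the worker is not a Tier V Engagement.
Under §8.4: the employer deducts tax at source? yes; or Tier V Engagement (§8.6)? no; or the worker is integrated into the employer's organisation? no. So the worker is a Senior Employee.
Under §8.5: the worker bears financial risk in the engagement? no; and there is a written contract of service? no. So the worker is not a Qualifying Employee.
Under §8.8: Senior Employee (§8.4)? yes; and not a Qualifying Employee (§8.5)? yes. So the worker is an Eligible Engagement.
Under §8.10: the worker does not provide their own equipment? no; or the worker is paid a fixed periodic wage? no. So the worker is not a Tier IV Employee.
Under §8.3: the worker does not provide their own equipment? no; and the worker is entitled to paid leave under the engagement? no. So the worker is not a Class-A Contractor.
Under §8.7: Tier IV Employee (§8.10)? no; or not a Class-A Contractor (§8.3)? yes. So the worker is a Tier I Servant.
Under §8.2: Eligible Engagement (§8.8)? yes; and not a Tier I Servant (§8.7)? no. So the worker is not a Tier I Engagement.
Under §8.9: Tier I Engagement (§8.2)? no; or the engagement is for a fixed term? yes. So the worker is a Provisional Worker.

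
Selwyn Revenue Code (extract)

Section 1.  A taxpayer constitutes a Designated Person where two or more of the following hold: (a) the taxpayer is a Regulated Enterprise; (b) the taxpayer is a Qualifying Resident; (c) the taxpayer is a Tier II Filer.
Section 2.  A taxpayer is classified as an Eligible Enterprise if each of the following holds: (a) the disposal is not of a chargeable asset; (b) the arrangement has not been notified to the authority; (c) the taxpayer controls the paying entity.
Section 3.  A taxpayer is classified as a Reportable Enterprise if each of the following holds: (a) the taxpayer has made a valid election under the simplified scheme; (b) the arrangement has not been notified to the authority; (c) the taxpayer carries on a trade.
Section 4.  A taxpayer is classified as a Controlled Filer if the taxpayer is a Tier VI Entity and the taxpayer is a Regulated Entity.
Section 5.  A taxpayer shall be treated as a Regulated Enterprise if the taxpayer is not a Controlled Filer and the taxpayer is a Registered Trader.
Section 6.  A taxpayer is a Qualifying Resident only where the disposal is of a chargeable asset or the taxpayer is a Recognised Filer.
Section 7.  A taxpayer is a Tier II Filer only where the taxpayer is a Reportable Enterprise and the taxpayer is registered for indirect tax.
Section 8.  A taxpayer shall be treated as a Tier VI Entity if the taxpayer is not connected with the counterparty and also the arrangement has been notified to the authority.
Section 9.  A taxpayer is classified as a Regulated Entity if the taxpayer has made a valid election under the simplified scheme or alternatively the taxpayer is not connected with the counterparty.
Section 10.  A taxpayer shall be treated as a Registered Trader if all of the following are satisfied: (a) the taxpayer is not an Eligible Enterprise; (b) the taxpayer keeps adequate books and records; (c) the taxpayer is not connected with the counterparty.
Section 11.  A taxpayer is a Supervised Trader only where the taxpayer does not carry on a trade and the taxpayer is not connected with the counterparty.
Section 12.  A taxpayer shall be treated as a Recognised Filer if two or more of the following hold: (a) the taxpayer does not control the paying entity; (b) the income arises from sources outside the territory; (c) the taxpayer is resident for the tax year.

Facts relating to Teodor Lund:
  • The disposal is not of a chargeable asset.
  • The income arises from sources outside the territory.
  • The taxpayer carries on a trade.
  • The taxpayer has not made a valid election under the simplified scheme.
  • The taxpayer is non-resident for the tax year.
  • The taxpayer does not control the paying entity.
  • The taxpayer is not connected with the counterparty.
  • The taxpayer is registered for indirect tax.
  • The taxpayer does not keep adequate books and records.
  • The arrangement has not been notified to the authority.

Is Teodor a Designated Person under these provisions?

No

section 8 — Tier VI Entity: [the taxpayer is not connected with the counterparty? yes] AND [the arrangement has been notified to the authority? no] → not satisfied.
section 9 — Regulated Entity: [the taxpayer has made a valid election under the simplified scheme? no] OR [the taxpayer is not connected with the counterparty? yes] → satisfied.
section 4 — Controlled Filer: [Tier VI Entity (section 8)? no] AND [Regulated Entity (section 9)? yes] → not satisfied.
section 2 — Eligible Enterprise: [the disposal is not of a chargeable asset? yes] AND [the arrangement has not been notified to the authority? yes] AND [the taxpayer controls the paying entity? no] → not satisfied.
section 10 — Registered Trader: [not an Eligible Enterprise (section 2)? yes] AND [the taxpayer keeps adequate books and records? no] AND [the taxpayer is not connected with the counterparty? yes] → not satisfied.
section 5 — Regulated Enterprise: [not a Controlled Filer (section 4)? yes] AND [Registered Trader (section 10)? no] → not satisfied.
section 12 — Recognised Filer: the taxpayer does not control the paying entity? yes; the income arises from sources outside the territory? yes; the taxpayer is resident for the tax year? no — 2 of 3 hold (need ≥2) → satisfied.
section 6 — Qualifying Resident: [the disposal is of a chargeable asset? no] OR [Recognised Filer (section 12)? yes] → satisfied.
section 3 — Reportable Enterprise: [the taxpayer has made a valid election under the simplified scheme? no] AND [the arrangement has not been notified to the authority? yes] AND [the taxpayer carries on a trade? yes] → not satisfied.
section 7 — Tier II Filer: [Reportable Enterprise (section 3)? no] AND [the taxpayer is registered for indirect tax? yes] → not satisfied.
section 1 — Designated Person: Regulated Enterprise (section 5)? no; Qualifying Resident (section 6)? yes; Tier II Filer (section 7)? no — 1 of 3 hold (need ≥2) → not satisfied.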